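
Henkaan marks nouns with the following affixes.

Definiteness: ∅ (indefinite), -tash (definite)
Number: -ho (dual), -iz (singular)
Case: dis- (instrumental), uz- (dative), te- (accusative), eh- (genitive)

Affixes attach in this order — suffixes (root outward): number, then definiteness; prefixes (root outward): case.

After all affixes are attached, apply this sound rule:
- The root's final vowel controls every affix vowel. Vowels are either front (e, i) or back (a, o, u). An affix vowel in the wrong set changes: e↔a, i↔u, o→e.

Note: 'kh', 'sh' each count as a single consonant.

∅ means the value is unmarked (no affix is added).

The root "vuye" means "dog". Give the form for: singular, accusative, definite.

tevuyeiztesh

Attach case accusative te- → tevuye.
Attach number singular -iz → tevuyeiz.
Attach definiteness definite -tash → tevuyeiztash.
Apply vowel harmony: tevuyeiztash → tevuyeiztesh.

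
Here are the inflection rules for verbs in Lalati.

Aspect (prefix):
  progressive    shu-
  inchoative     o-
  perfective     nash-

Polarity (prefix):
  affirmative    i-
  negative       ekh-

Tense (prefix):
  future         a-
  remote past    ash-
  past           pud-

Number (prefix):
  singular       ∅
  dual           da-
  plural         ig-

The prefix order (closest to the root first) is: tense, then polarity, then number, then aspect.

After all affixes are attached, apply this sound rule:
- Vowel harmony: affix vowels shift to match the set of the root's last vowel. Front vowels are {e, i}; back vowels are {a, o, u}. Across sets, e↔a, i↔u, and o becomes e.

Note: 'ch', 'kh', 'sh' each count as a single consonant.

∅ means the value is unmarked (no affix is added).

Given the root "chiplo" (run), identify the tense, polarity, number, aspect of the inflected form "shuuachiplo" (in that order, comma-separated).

future, affirmative, singular, progressive

Segment: shu-i-a-chiplo.
tense: a- → future.
polarity: i- → affirmative.
number: ∅ → singular.
aspect: shu- → progressive.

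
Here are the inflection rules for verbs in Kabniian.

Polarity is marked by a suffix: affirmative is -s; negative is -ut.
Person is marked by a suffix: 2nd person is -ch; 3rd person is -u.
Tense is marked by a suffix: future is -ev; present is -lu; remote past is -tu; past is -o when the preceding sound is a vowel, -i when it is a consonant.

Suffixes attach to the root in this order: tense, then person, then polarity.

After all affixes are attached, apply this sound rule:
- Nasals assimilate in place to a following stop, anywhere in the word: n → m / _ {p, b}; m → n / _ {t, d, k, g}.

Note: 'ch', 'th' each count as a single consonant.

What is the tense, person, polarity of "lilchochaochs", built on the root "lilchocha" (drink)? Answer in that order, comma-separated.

Segment: lilchocha-o-ch-s.
tense: -o/i → past.
person: -ch → 2nd person.
polarity: -s → affirmative.

past, 2nd person, affirmative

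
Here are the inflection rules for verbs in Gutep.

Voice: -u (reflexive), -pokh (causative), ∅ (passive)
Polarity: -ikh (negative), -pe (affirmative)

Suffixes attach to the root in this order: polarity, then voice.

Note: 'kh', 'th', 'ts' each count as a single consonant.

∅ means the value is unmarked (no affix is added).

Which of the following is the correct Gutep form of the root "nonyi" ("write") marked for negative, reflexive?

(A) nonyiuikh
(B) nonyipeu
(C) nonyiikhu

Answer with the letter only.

Attach polarity negative -ikh → nonyiikh.
Attach voice reflexive -u → nonyiikhu.
So the correct form is nonyiikhu, option (C).
(A) nonyiuikh is wrong: it has the affixes in the wrong order.
(B) nonyipeu is wrong: it uses affirmative instead of negative for polarity.

C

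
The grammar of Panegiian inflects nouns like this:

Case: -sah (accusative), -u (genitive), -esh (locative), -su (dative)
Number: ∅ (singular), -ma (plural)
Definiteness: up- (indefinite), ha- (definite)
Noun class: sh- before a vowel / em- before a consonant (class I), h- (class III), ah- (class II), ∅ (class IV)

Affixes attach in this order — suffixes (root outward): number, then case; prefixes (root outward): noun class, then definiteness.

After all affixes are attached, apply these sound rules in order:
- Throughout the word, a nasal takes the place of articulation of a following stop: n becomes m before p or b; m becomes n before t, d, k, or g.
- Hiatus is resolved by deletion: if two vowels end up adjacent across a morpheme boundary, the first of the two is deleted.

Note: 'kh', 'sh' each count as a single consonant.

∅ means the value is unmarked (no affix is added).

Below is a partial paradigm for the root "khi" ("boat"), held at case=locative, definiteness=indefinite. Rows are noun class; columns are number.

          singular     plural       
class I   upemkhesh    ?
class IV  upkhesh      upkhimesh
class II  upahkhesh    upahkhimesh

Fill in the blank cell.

upemkhimesh

Attach noun class class I em- (before consonant 'kh') → emkhi.
Attach number plural -ma → emkhima.
Attach case locative -esh → emkhimaesh.
Attach definiteness indefinite up- → upemkhimaesh.
Nasal assimilation: no change.
Apply vowel deletion: upemkhimaesh → upemkhimesh.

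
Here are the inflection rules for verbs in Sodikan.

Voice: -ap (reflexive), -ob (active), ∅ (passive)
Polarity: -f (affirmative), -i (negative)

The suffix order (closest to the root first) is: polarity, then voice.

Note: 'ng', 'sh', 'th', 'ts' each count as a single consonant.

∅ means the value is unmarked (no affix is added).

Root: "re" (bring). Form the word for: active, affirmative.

refob

Attach polarity affirmative -f → ref.
Attach voice active -ob → refob.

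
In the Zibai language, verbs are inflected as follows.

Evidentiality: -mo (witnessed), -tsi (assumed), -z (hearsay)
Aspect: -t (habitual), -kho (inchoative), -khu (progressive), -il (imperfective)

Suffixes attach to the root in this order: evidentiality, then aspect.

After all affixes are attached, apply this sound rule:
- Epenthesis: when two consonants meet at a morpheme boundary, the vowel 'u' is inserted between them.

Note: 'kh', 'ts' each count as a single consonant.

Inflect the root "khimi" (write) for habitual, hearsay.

Attach evidentiality hearsay -z → khimiz.
Attach aspect habitual -t → khimizt.
Apply epenthesis: khimizt → khimizut.

khimizut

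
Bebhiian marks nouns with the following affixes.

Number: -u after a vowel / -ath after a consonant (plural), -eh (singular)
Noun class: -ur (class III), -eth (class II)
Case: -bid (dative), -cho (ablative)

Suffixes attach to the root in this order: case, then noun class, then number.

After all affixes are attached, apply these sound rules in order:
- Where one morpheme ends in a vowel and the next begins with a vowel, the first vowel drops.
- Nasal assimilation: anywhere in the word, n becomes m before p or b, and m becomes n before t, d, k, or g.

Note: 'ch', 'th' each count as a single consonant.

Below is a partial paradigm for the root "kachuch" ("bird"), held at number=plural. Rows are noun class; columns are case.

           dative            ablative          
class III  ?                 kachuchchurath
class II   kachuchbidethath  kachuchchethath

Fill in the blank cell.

Attach case dative -bid → kachuchbid.
Attach noun class class III -ur → kachuchbidur.
Attach number plural -ath (after consonant 'r') → kachuchbidurath.
Vowel deletion: no change.
Nasal assimilation: no change.

kachuchbidurath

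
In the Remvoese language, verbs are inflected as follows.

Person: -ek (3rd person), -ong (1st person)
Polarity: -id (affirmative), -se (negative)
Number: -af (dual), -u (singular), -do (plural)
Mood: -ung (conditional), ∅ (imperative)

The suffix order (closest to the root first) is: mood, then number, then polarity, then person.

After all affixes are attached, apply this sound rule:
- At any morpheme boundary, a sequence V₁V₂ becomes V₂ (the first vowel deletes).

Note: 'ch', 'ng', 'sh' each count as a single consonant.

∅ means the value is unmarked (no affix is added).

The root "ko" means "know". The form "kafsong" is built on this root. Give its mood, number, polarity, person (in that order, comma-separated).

Segment: ko-af-se-ong.
mood: ∅ → imperative.
number: -af → dual.
polarity: -se → negative.
person: -ong → 1st person.

imperative, dual, negative, 1st person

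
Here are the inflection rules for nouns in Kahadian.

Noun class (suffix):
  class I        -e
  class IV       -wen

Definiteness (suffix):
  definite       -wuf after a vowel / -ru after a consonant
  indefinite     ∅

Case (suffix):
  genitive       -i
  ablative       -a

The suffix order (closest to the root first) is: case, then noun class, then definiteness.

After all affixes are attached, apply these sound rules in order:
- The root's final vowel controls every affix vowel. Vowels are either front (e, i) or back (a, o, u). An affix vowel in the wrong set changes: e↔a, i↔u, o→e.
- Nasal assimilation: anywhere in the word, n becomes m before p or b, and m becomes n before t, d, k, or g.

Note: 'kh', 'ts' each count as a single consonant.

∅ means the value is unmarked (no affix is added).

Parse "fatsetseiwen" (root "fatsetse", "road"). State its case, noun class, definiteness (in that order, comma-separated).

genitive, class IV, indefinite

Segment: fatsetse-i-wen.
case: -i → genitive.
noun class: -wen → class IV.
definiteness: ∅ → indefinite.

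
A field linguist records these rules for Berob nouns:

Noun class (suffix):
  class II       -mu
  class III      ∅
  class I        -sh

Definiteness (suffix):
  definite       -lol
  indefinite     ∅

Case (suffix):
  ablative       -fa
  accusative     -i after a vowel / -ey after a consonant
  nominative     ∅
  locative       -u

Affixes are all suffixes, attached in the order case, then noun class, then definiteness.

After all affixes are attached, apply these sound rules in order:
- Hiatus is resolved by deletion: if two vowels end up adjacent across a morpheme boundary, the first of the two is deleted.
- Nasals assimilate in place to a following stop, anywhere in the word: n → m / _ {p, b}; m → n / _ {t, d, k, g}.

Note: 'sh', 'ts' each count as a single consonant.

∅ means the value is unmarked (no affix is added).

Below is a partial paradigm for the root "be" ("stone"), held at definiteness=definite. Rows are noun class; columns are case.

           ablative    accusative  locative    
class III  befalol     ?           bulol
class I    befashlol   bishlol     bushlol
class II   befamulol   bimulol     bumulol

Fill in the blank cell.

bilol

Attach case accusative -i (after vowel 'e') → bei.
noun class = class III: zero marking, form stays bei.
Attach definiteness definite -lol → beilol.
Apply vowel deletion: beilol → bilol.
Nasal assimilation: no change.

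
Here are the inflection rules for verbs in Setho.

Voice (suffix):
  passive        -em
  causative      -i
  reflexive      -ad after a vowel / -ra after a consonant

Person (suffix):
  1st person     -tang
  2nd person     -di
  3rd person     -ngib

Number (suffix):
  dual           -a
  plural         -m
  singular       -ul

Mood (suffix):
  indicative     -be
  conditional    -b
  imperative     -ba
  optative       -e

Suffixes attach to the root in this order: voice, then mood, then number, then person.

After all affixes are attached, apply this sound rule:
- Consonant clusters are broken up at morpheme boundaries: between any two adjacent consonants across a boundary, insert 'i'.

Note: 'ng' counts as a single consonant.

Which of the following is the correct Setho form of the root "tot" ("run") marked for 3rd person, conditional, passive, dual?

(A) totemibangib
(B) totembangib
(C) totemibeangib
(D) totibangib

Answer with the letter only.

A

Attach voice passive -em → totem.
Attach mood conditional -b → totemb.
Attach number dual -a → totemba.
Attach person 3rd person -ngib → totembangib.
Apply epenthesis: totembangib → totemibangib.
So the correct form is totemibangib, option (A).
(C) totemibeangib is wrong: it uses indicative instead of conditional for mood.
(B) totembangib is wrong: it fails to apply the sound rule(s).
(D) totibangib is wrong: it uses causative instead of passive for voice.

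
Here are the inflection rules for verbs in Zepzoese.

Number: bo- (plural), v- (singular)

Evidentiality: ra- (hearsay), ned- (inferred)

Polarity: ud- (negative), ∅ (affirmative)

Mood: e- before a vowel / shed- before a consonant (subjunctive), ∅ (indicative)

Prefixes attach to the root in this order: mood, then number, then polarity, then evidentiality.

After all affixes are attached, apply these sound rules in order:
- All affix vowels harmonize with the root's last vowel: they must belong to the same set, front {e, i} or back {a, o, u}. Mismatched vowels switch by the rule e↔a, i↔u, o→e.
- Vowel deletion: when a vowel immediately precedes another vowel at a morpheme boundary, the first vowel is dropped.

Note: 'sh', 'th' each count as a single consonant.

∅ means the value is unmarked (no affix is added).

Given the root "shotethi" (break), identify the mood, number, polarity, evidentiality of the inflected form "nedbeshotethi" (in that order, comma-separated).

indicative, plural, affirmative, inferred

Segment: ned-bo-shotethi.
mood: ∅ → indicative.
number: bo- → plural.
polarity: ∅ → affirmative.
evidentiality: ned- → inferred.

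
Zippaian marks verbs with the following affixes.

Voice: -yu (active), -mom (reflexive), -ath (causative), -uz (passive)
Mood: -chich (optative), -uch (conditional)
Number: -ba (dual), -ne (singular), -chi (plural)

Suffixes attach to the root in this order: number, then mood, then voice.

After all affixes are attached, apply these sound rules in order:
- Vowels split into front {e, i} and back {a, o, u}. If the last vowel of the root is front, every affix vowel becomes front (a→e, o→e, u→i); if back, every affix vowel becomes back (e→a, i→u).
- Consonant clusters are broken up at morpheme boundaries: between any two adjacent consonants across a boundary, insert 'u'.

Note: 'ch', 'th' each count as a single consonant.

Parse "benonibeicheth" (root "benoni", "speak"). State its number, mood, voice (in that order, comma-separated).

Segment: benoni-ba-uch-ath.
number: -ba → dual.
mood: -uch → conditional.
voice: -ath → causative.

dual, conditional, causative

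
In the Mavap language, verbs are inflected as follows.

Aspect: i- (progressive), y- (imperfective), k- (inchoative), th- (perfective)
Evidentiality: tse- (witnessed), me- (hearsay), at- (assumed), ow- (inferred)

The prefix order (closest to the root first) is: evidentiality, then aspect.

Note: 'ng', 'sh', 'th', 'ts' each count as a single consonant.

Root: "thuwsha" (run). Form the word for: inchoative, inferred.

kowthuwsha

Attach evidentiality inferred ow- → owthuwsha.
Attach aspect inchoative k- → kowthuwsha.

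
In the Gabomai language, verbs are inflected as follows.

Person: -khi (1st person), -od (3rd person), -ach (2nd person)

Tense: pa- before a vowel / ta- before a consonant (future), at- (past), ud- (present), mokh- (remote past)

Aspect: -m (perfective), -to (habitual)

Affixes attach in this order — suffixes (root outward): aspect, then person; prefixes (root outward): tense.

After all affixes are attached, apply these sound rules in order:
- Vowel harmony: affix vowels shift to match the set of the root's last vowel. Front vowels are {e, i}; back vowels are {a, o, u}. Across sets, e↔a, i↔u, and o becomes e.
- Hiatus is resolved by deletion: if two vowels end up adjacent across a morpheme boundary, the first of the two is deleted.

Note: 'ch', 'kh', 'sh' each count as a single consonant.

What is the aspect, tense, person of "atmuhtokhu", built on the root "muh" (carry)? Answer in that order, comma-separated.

Segment: at-muh-to-khi.
aspect: -to → habitual.
tense: at- → past.
person: -khi → 1st person.

habitual, past, 1st person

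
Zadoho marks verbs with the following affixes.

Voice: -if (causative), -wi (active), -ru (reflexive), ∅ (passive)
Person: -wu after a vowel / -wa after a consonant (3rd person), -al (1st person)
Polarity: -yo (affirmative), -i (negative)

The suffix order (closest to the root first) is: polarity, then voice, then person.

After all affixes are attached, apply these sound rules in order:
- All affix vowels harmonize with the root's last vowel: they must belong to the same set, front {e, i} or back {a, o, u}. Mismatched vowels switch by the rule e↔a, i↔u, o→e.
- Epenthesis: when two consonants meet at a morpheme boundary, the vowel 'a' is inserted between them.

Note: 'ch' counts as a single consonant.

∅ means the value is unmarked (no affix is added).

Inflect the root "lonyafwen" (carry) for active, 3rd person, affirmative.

Attach polarity affirmative -yo → lonyafwenyo.
Attach voice active -wi → lonyafwenyowi.
Attach person 3rd person -wu (after vowel 'i') → lonyafwenyowiwu.
Apply vowel harmony: lonyafwenyowiwu → lonyafwenyewiwi.
Apply epenthesis: lonyafwenyewiwi → lonyafwenayewiwi.

lonyafwenayewiwi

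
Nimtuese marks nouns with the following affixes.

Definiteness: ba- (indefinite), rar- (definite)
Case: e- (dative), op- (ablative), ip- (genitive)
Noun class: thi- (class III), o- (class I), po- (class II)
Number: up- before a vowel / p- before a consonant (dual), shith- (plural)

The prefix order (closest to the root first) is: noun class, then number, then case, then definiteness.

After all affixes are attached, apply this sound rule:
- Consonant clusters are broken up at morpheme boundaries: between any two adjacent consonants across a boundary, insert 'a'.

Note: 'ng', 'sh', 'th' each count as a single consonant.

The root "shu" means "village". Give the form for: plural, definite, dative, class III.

rareshithathishu

Attach noun class class III thi- → thishu.
Attach number plural shith- → shiththishu.
Attach case dative e- → eshiththishu.
Attach definiteness definite rar- → rareshiththishu.
Apply epenthesis: rareshiththishu → rareshithathishu.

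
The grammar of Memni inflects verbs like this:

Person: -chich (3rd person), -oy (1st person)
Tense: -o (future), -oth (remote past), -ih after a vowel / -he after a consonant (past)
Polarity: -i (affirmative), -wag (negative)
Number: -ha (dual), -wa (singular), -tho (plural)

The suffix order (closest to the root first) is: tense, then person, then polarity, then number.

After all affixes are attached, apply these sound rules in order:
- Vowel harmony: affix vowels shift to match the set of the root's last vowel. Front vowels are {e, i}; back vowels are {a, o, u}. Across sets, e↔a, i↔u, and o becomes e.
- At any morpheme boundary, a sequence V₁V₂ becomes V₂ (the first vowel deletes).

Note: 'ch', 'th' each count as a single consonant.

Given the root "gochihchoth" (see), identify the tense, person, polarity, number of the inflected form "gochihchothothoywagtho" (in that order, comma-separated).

Segment: gochihchoth-oth-oy-wag-tho.
tense: -oth → remote past.
person: -oy → 1st person.
polarity: -wag → negative.
number: -tho → plural.

remote past, 1st person, negative, plural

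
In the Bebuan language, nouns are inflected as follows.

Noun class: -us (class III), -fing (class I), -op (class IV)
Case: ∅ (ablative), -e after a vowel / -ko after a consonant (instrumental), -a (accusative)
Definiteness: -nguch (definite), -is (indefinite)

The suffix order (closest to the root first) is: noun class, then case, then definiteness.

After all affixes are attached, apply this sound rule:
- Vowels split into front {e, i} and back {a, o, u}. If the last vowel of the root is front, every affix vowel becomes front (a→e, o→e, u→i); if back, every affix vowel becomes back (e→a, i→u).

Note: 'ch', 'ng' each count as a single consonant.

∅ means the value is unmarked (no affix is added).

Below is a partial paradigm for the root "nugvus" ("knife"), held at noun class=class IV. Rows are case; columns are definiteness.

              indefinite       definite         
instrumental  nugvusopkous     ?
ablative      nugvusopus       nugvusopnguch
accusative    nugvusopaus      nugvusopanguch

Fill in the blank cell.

nugvusopkonguch

Attach noun class class IV -op → nugvusop.
Attach case instrumental -ko (after consonant 'p') → nugvusopko.
Attach definiteness definite -nguch → nugvusopkonguch.
Vowel harmony: no change.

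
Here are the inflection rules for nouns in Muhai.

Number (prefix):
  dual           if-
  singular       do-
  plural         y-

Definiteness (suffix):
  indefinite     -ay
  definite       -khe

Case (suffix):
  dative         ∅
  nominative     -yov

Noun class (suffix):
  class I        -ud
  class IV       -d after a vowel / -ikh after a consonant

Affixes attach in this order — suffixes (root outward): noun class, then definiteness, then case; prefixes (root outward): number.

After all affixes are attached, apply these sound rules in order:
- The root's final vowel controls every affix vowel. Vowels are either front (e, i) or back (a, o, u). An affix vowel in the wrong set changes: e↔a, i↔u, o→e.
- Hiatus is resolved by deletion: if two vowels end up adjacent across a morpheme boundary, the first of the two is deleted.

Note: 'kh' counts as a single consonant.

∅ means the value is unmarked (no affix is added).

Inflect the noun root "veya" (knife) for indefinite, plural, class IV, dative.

yveyaday

Attach number plural y- → yveya.
Attach noun class class IV -d (after vowel 'a') → yveyad.
Attach definiteness indefinite -ay → yveyaday.
case = dative: zero marking, form stays yveyaday.
Vowel harmony: no change.
Vowel deletion: no change.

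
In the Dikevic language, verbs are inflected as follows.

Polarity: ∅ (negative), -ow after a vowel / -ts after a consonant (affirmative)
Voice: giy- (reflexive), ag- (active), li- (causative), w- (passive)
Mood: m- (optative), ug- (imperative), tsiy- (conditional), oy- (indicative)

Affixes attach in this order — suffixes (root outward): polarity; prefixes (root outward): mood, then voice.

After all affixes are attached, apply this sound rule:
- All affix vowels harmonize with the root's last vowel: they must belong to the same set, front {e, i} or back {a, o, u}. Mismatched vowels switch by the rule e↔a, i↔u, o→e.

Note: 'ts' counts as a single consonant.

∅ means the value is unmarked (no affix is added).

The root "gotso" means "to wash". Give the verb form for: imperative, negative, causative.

luuggotso

polarity = negative: zero marking, form stays gotso.
Attach mood imperative ug- → uggotso.
Attach voice causative li- → liuggotso.
Apply vowel harmony: liuggotso → luuggotso.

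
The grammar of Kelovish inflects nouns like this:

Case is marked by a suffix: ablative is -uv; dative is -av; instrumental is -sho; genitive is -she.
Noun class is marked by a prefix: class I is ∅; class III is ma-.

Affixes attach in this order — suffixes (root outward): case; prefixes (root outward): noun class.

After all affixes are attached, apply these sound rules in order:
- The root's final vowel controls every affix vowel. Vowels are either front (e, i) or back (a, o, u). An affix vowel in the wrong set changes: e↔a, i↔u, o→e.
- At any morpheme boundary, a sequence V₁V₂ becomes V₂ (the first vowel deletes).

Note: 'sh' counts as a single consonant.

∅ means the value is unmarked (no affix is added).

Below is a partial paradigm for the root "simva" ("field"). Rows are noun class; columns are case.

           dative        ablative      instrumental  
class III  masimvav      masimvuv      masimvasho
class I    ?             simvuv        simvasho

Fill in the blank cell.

Attach case dative -av → simvaav.
noun class = class I: zero marking, form stays simvaav.
Vowel harmony: no change.
Apply vowel deletion: simvaav → simvav.

simvav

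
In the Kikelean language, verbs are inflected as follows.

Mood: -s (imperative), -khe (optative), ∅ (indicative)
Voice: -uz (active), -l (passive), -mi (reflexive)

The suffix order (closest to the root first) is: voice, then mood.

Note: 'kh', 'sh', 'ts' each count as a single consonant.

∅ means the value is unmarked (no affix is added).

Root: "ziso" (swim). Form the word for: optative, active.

zisouzkhe

Attach voice active -uz → zisouz.
Attach mood optative -khe → zisouzkhe.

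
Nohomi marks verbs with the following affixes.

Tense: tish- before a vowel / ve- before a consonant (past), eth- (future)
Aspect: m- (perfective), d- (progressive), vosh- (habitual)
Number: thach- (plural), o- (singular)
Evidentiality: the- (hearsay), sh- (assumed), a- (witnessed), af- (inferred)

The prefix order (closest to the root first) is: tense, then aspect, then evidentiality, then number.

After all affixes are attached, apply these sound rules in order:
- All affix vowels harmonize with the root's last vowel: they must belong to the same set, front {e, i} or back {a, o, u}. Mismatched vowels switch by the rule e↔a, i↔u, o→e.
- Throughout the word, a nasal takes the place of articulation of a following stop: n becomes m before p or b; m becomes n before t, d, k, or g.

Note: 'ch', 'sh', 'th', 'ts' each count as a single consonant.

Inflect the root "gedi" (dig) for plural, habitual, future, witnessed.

Attach tense future eth- → ethgedi.
Attach aspect habitual vosh- → voshethgedi.
Attach evidentiality witnessed a- → avoshethgedi.
Attach number plural thach- → thachavoshethgedi.
Apply vowel harmony: thachavoshethgedi → thecheveshethgedi.
Nasal assimilation: no change.

thecheveshethgedi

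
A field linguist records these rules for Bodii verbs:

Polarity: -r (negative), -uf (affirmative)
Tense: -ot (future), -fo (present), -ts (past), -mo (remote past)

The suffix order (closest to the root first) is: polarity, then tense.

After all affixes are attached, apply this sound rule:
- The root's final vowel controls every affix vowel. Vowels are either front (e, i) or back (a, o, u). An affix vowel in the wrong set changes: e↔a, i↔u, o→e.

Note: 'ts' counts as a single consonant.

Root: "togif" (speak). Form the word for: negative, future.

Attach polarity negative -r → togifr.
Attach tense future -ot → togifrot.
Apply vowel harmony: togifrot → togifret.

togifret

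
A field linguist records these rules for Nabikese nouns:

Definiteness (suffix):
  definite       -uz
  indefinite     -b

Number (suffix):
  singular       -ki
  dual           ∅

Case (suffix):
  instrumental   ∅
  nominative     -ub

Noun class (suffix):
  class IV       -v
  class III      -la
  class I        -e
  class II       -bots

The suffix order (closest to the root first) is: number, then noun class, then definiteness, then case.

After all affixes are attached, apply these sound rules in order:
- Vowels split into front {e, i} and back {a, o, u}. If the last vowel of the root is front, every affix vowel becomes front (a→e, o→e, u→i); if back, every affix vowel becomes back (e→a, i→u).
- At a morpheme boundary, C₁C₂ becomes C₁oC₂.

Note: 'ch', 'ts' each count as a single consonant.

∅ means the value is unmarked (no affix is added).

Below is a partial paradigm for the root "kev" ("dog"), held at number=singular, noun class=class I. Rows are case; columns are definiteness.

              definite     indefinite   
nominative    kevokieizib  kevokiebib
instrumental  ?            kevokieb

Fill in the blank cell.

Attach number singular -ki → kevki.
Attach noun class class I -e → kevkie.
Attach definiteness definite -uz → kevkieuz.
case = instrumental: zero marking, form stays kevkieuz.
Apply vowel harmony: kevkieuz → kevkieiz.
Apply epenthesis: kevkieiz → kevokieiz.

kevokieiz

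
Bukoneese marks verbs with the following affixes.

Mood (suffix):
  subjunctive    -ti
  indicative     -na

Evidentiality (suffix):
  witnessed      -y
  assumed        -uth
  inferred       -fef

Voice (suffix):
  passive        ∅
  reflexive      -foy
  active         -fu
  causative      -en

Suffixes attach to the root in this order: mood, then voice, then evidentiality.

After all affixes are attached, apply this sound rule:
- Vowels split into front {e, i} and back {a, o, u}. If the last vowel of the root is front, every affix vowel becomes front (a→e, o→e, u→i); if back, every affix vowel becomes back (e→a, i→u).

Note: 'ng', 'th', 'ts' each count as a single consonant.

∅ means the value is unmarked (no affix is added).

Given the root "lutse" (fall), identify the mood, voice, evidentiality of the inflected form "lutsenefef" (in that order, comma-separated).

Segment: lutse-na-fef.
mood: -na → indicative.
voice: ∅ → passive.
evidentiality: -fef → inferred.

indicative, passive, inferred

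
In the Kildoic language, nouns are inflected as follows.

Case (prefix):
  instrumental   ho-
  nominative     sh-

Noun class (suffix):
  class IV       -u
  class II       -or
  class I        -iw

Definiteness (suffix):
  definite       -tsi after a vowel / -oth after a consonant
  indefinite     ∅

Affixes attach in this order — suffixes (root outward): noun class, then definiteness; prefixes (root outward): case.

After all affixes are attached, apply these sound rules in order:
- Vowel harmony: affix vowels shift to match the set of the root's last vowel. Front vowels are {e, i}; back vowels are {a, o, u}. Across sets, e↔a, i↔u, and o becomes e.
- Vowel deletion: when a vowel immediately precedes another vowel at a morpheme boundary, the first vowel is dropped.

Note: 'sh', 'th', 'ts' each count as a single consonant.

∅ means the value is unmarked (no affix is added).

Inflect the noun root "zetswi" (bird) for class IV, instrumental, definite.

hezetswitsi

Attach noun class class IV -u → zetswiu.
Attach definiteness definite -tsi (after vowel 'u') → zetswiutsi.
Attach case instrumental ho- → hozetswiutsi.
Apply vowel harmony: hozetswiutsi → hezetswiitsi.
Apply vowel deletion: hezetswiitsi → hezetswitsi.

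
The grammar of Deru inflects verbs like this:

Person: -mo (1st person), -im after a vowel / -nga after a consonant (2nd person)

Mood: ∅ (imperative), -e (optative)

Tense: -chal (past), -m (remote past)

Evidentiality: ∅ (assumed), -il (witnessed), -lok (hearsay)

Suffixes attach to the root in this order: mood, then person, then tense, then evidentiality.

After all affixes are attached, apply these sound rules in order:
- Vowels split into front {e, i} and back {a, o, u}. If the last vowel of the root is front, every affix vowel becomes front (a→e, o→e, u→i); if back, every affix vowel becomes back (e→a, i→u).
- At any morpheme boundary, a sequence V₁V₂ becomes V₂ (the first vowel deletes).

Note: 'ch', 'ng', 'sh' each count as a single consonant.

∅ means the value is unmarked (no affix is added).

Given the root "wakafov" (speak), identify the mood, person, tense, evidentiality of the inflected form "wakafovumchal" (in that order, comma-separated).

Segment: wakafov-e-im-chal.
mood: -e → optative.
person: -im/nga → 2nd person.
tense: -chal → past.
evidentiality: ∅ → assumed.

optative, 2nd person, past, assumed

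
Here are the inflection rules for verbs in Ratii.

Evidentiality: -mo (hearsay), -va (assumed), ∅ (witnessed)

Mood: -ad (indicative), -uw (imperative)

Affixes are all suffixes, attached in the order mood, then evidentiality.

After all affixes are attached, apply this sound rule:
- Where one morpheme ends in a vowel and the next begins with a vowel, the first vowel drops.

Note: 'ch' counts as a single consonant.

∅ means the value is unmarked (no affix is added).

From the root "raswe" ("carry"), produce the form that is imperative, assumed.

Attach mood imperative -uw → rasweuw.
Attach evidentiality assumed -va → rasweuwva.
Apply vowel deletion: rasweuwva → raswuwva.

raswuwva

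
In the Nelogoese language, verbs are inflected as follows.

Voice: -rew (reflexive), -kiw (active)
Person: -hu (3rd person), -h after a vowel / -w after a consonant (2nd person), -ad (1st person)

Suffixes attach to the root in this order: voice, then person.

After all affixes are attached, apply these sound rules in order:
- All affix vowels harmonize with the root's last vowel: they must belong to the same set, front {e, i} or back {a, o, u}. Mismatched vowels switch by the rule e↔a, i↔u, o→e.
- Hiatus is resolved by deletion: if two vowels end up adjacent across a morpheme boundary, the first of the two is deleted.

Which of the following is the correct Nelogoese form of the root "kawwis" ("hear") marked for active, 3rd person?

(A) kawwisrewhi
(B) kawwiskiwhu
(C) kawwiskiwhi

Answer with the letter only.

Attach voice active -kiw → kawwiskiw.
Attach person 3rd person -hu → kawwiskiwhu.
Apply vowel harmony: kawwiskiwhu → kawwiskiwhi.
Vowel deletion: no change.
So the correct form is kawwiskiwhi, option (C).
(B) kawwiskiwhu is wrong: it fails to apply the sound rule(s).
(A) kawwisrewhi is wrong: it uses reflexive instead of active for voice.

C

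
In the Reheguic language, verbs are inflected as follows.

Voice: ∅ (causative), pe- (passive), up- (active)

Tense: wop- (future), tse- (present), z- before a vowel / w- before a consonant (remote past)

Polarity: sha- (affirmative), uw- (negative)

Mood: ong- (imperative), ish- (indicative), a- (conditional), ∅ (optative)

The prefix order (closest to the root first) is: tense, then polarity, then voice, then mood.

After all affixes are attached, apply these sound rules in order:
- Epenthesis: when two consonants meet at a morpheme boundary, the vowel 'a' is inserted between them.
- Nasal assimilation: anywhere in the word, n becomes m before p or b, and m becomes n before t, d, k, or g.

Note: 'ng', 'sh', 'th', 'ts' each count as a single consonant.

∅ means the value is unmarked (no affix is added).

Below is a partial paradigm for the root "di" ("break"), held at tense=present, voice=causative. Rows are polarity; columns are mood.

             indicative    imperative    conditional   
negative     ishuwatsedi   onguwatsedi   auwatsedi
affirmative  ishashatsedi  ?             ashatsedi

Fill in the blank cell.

ongashatsedi

Attach tense present tse- → tsedi.
Attach polarity affirmative sha- → shatsedi.
voice = causative: zero marking, form stays shatsedi.
Attach mood imperative ong- → ongshatsedi.
Apply epenthesis: ongshatsedi → ongashatsedi.
Nasal assimilation: no change.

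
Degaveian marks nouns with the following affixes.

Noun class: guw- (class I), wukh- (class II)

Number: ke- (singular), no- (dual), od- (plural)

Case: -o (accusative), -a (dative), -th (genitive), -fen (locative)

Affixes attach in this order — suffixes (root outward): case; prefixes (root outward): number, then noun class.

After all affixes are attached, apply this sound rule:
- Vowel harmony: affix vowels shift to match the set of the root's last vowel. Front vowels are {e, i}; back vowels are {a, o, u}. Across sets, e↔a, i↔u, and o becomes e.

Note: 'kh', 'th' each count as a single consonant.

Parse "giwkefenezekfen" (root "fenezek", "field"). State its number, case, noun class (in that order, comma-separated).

singular, locative, class I

Segment: guw-ke-fenezek-fen.
number: ke- → singular.
case: -fen → locative.
noun class: guw- → class I.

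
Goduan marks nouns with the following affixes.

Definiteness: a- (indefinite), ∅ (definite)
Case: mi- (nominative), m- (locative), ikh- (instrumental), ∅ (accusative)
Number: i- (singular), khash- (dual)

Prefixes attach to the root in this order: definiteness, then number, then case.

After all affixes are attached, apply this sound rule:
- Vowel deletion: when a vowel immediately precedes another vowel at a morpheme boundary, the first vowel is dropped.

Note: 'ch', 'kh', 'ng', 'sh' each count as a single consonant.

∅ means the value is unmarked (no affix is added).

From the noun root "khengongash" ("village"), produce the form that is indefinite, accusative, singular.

akhengongash

Attach definiteness indefinite a- → akhengongash.
Attach number singular i- → iakhengongash.
case = accusative: zero marking, form stays iakhengongash.
Apply vowel deletion: iakhengongash → akhengongash.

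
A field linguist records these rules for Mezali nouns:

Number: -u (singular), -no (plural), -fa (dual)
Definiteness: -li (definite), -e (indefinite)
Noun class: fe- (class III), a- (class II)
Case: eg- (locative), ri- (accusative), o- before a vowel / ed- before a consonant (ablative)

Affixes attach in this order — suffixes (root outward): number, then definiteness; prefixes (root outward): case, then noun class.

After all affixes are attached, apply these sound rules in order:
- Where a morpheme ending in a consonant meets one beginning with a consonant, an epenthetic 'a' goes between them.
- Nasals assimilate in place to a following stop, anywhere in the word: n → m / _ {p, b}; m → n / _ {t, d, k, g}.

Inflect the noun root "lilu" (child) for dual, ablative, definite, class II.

aedalilufali

Attach case ablative ed- (before consonant 'l') → edlilu.
Attach number dual -fa → edlilufa.
Attach definiteness definite -li → edlilufali.
Attach noun class class II a- → aedlilufali.
Apply epenthesis: aedlilufali → aedalilufali.
Nasal assimilation: no change.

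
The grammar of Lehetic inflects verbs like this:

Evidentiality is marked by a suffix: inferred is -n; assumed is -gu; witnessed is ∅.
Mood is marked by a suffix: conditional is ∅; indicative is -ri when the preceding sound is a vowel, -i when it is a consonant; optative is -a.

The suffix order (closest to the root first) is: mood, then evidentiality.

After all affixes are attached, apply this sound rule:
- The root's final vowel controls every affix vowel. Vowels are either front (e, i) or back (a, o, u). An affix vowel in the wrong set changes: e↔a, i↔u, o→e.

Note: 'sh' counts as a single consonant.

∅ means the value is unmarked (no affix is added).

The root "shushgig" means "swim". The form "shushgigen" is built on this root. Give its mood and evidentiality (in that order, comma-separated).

optative, inferred

Segment: shushgig-a-n.
mood: -a → optative.
evidentiality: -n → inferred.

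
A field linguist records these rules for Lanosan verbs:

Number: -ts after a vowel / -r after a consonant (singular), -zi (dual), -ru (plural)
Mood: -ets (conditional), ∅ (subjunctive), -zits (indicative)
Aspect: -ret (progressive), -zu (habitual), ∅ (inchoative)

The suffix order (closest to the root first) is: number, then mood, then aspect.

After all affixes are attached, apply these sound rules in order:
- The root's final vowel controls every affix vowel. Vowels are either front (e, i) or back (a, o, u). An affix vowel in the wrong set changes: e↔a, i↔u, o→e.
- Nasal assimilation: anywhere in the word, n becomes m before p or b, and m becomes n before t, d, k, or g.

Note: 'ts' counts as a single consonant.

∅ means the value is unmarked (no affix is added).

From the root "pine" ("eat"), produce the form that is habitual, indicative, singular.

pinetszitszi

Attach number singular -ts (after vowel 'e') → pinets.
Attach mood indicative -zits → pinetszits.
Attach aspect habitual -zu → pinetszitszu.
Apply vowel harmony: pinetszitszu → pinetszitszi.
Nasal assimilation: no change.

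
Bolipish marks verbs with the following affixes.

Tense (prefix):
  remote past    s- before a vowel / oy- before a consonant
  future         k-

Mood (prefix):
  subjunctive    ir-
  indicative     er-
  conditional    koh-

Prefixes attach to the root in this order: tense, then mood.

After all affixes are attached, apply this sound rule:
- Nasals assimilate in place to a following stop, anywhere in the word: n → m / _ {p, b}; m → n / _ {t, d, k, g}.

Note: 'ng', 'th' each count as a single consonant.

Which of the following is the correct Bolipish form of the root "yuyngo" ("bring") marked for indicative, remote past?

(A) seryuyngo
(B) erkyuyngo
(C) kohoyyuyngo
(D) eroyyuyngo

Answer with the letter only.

Attach tense remote past oy- (before consonant 'y') → oyyuyngo.
Attach mood indicative er- → eroyyuyngo.
Nasal assimilation: no change.
So the correct form is eroyyuyngo, option (D).
(A) seryuyngo is wrong: it has the affixes in the wrong order.
(B) erkyuyngo is wrong: it uses future instead of remote past for tense.
(C) kohoyyuyngo is wrong: it uses conditional instead of indicative for mood.

D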